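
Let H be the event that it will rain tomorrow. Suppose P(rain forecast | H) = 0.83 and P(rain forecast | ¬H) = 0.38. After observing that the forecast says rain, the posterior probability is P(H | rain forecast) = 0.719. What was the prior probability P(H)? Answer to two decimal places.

P(H) = 0.54

Bayes' rule in odds form gives O(H|E) = O(H)·[P(E|H)/P(E|¬H)], hence O(H) = O(H|E)/LR.
Posterior odds = 0.719/(1−0.719) = 2.5587. LR = 0.83/0.38 = 2.1842.
Prior odds = 2.5587/2.1842 = 1.1715, so P(H) = 1.1715/(1+1.1715) ≈ 0.54.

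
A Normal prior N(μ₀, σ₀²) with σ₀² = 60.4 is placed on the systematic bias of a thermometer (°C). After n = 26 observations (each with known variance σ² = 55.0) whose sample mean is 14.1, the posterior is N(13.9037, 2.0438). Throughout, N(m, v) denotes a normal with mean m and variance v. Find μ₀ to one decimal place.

μ₀ = 8.3

The posterior mean is a precision-weighted average: μ_n = (τ₀μ₀ + τ_data·x̄)/(τ₀+τ_data), with τ₀=1/σ₀² and τ_data=n/σ².
Here τ₀ = 1/60.4 = 0.016556 and τ_data = 26/55.0 = 0.472727, so τ_n = 0.489283.
Rearranging for μ₀: μ₀ = (μ_n·τ_n − τ_data·x̄)/τ₀ = (13.9037·0.489283 − 0.472727·14.1) / 0.016556 = 0.137393/0.016556 ≈ 8.3.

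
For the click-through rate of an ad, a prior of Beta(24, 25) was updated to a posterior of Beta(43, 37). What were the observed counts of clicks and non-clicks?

A Beta(α, β) prior with s successes and f failures in binomial data gives a Beta(α+s, β+f) posterior.
So s = 43 − 24 = 19 and f = 37 − 25 = 12.

19 clicks and 12 non-clicks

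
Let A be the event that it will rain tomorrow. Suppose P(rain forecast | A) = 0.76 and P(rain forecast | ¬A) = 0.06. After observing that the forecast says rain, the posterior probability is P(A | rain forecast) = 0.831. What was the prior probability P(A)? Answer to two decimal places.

P(A) = 0.28

Bayes' rule in odds form gives O(A|E) = O(A)·[P(E|A)/P(E|¬A)], hence O(A) = O(A|E)/LR.
Posterior odds = 0.831/(1−0.831) = 4.9172. LR = 0.76/0.06 = 12.6667.
Prior odds = 4.9172/12.6667 = 0.3882, so P(A) = 0.3882/(1+0.3882) ≈ 0.28.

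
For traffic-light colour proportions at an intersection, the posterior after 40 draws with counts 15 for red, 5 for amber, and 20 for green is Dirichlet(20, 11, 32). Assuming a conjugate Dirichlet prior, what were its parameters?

For a Dirichlet(α) prior with multinomial counts c, the posterior is Dirichlet(α + c) componentwise.
Subtract each count from the matching posterior parameter: 20−15=5, 11−5=6, 32−20=12.

Dirichlet(5, 6, 12)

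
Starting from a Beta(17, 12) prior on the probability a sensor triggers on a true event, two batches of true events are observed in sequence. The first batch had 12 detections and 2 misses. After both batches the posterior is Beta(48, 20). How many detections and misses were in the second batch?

Because Beta–binomial updating is additive in the counts, the combined data contributed (α_post−α_prior, β_post−β_prior) successes and failures.
Total across both batches: 48−17=31 detections, 20−12=8 misses.
Subtract the first batch: 31−12=19 detections and 8−2=6 misses.

19 detections and 6 misses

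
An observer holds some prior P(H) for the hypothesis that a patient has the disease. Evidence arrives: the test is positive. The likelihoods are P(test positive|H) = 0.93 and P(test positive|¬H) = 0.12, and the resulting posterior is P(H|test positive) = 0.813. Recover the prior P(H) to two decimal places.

Bayes' rule in odds form gives O(H|E) = O(H)·[P(E|H)/P(E|¬H)], hence O(H) = O(H|E)/LR.
Posterior odds = 0.813/(1−0.813) = 4.3476. LR = 0.93/0.12 = 7.7500.
Prior odds = 4.3476/7.7500 = 0.5610, so P(H) = 0.5610/(1+0.5610) ≈ 0.36.

P(H) = 0.36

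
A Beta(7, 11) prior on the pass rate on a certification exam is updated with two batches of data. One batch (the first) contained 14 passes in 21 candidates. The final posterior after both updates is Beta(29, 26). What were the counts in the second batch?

8 passes and 8 failures

Sequential conjugate updates are equivalent to a single update on the pooled data, so total successes = posterior α − prior α and total failures = posterior β − prior β.
Total across both batches: 29−7=22 passes, 26−11=15 failures.
Subtract the first batch: 22−14=8 passes and 15−7=8 failures.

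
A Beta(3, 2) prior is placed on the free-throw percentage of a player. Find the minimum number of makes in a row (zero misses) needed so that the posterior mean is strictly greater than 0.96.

After k makes and 0 misses the posterior is Beta(3+k, 2), with mean (3+k)/(3+2+k).
Set (3+k)/(5+k) > 0.96 and solve: k > (0.96·5 − 3)/(1 − 0.96) = 45.000.
The smallest integer exceeding 45.000 is 46.

k = 46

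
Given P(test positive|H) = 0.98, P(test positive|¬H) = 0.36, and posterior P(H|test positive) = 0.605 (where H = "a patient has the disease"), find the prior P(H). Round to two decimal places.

P(H) = 0.36

In odds form, posterior odds = prior odds × likelihood ratio, so prior odds = posterior odds ÷ LR.
Posterior odds = 0.605/(1−0.605) = 1.5316. LR = 0.98/0.36 = 2.7222.
Prior odds = 1.5316/2.7222 = 0.5626, so P(H) = 0.5626/(1+0.5626) ≈ 0.36.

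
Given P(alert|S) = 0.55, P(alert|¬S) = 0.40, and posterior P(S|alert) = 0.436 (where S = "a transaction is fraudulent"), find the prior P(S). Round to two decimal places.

In odds form, posterior odds = prior odds × likelihood ratio, so prior odds = posterior odds ÷ LR.
Posterior odds = 0.436/(1−0.436) = 0.7730. LR = 0.55/0.40 = 1.3750.
Prior odds = 0.7730/1.3750 = 0.5622, so P(S) = 0.5622/(1+0.5622) ≈ 0.36.

P(S) = 0.36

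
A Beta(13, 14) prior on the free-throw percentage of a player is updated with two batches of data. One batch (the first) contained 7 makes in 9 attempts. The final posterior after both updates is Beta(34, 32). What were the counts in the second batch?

Because Beta–binomial updating is additive in the counts, the combined data contributed (α_post−α_prior, β_post−β_prior) successes and failures.
Total across both batches: 34−13=21 makes, 32−14=18 misses.
Subtract the first batch: 21−7=14 makes and 18−2=16 misses.

14 makes and 16 misses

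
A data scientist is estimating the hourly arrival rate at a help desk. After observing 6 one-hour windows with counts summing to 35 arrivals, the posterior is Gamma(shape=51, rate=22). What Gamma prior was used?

A Gamma(α, β) prior (rate parametrization) on a Poisson rate with n observations summing to S gives posterior Gamma(α+S, β+n).
So α = 51 − 35 = 16 and β = 22 − 6 = 16.

Gamma(shape=16, rate=16)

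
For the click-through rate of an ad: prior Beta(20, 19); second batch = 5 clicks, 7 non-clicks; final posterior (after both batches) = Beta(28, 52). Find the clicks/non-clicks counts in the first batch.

3 clicks and 26 non-clicks

Sequential conjugate updates are equivalent to a single update on the pooled data, so total successes = posterior α − prior α and total failures = posterior β − prior β.
Total across both batches: 28−20=8 clicks, 52−19=33 non-clicks.
Subtract the second batch: 8−5=3 clicks and 33−7=26 non-clicks.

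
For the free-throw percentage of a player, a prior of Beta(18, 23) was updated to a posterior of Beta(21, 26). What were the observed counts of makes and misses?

Beta is conjugate to the binomial likelihood: posterior = Beta(α+s, β+f).
Match parameters: s=21−18=3, f=26−23=3.

3 makes and 3 misses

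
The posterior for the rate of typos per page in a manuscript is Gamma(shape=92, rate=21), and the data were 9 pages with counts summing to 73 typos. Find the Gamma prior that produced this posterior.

Gamma(shape=19, rate=12)

Gamma–Poisson conjugacy: posterior shape = α + Σxᵢ, posterior rate = β + n.
So α = 92 − 73 = 19 and β = 21 − 9 = 12.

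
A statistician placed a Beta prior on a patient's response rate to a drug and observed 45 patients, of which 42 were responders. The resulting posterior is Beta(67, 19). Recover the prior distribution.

Beta(25, 16)

Beta is conjugate to the binomial likelihood: posterior = Beta(α+s, β+f).
So α = 67 − 42 = 25 and β = 19 − 3 = 16.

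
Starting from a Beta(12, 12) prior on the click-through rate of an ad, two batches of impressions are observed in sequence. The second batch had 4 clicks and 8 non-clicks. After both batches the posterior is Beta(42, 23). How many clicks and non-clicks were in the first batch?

26 clicks and 3 non-clicks

Sequential conjugate updates are equivalent to a single update on the pooled data, so total successes = posterior α − prior α and total failures = posterior β − prior β.
Total across both batches: 42−12=30 clicks, 23−12=11 non-clicks.
Subtract the second batch: 30−4=26 clicks and 11−8=3 non-clicks.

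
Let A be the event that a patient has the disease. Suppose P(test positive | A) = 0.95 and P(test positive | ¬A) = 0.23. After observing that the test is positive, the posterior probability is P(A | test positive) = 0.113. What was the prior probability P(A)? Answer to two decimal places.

P(A) = 0.03

In odds form, posterior odds = prior odds × likelihood ratio, so prior odds = posterior odds ÷ LR.
Posterior odds = 0.113/(1−0.113) = 0.1274. LR = 0.95/0.23 = 4.1304.
Prior odds = 0.1274/4.1304 = 0.0308, so P(A) = 0.0308/(1+0.0308) ≈ 0.03.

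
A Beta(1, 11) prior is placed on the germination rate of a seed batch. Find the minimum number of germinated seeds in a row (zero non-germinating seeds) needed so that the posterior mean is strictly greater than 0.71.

k = 26

After k germinated seeds and 0 non-germinating seeds the posterior is Beta(1+k, 11), with mean (1+k)/(1+11+k).
Set (1+k)/(12+k) > 0.71 and solve: k > (0.71·12 − 1)/(1 − 0.71) = 25.931.
The smallest integer exceeding 25.931 is 26.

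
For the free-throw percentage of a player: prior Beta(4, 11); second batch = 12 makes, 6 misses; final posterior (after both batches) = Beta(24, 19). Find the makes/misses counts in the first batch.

8 makes and 2 misses

Sequential conjugate updates are equivalent to a single update on the pooled data, so total successes = posterior α − prior α and total failures = posterior β − prior β.
Total across both batches: 24−4=20 makes, 19−11=8 misses.
Subtract the second batch: 20−12=8 makes and 8−6=2 misses.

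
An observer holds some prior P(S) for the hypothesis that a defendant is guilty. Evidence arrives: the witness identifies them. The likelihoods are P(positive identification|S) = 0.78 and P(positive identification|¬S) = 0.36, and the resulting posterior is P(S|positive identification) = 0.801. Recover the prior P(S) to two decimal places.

In odds form, posterior odds = prior odds × likelihood ratio, so prior odds = posterior odds ÷ LR.
Posterior odds = 0.801/(1−0.801) = 4.0251. LR = 0.78/0.36 = 2.1667.
Prior odds = 4.0251/2.1667 = 1.8577, so P(S) = 1.8577/(1+1.8577) ≈ 0.65.

P(S) = 0.65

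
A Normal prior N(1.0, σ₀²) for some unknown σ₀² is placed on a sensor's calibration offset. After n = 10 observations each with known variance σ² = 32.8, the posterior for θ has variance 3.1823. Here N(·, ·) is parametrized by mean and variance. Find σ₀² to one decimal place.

σ₀² = 106.8

Posterior precision equals prior precision plus data precision: 1/σ_n² = 1/σ₀² + n/σ².
So 1/σ₀² = 1/3.1823 − 10/32.8 = 0.314238 − 0.304878 = 0.009360.
Hence σ₀² = 1/0.009360 ≈ 106.8.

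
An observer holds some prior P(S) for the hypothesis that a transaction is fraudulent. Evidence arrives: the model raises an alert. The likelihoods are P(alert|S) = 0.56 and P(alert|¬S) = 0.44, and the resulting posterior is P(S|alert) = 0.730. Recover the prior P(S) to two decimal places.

In odds form, posterior odds = prior odds × likelihood ratio, so prior odds = posterior odds ÷ LR.
Posterior odds = 0.730/(1−0.730) = 2.7037. LR = 0.56/0.44 = 1.2727.
Prior odds = 2.7037/1.2727 = 2.1244, so P(S) = 2.1244/(1+2.1244) ≈ 0.68.

P(S) = 0.68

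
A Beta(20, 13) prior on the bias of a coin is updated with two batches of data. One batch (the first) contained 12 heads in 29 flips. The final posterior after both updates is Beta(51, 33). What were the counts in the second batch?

Sequential conjugate updates are equivalent to a single update on the pooled data, so total successes = posterior α − prior α and total failures = posterior β − prior β.
Total across both batches: 51−20=31 heads, 33−13=20 tails.
Subtract the first batch: 31−12=19 heads and 20−17=3 tails.

19 heads and 3 tails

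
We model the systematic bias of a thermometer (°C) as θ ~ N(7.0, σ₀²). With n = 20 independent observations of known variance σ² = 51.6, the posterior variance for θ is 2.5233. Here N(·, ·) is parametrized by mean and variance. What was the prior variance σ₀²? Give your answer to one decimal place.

For the Normal–Normal model with known σ², precisions add: τ_n = τ₀ + n/σ².
So 1/σ₀² = 1/2.5233 − 20/51.6 = 0.396306 − 0.387597 = 0.008709.
Hence σ₀² = 1/0.008709 ≈ 114.8.

σ₀² = 114.8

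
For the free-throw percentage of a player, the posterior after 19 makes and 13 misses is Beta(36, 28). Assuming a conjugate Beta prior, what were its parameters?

Beta(17, 15)

A Beta(a, b) prior with s successes and f failures in binomial data gives a Beta(a+s, b+f) posterior.
Subtract the data counts: 36−19=17, 28−13=15.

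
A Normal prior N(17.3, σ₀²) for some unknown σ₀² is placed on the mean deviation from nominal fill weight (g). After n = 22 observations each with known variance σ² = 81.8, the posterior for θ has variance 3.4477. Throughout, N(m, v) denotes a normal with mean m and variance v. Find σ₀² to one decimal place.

σ₀² = 47.4

Posterior precision equals prior precision plus data precision: 1/σ_n² = 1/σ₀² + n/σ².
So 1/σ₀² = 1/3.4477 − 22/81.8 = 0.290048 − 0.268949 = 0.021099.
Hence σ₀² = 1/0.021099 ≈ 47.4.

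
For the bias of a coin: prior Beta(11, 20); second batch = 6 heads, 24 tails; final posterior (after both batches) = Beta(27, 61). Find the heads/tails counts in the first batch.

10 heads and 17 tails

Because Beta–binomial updating is additive in the counts, the combined data contributed (α_post−α_prior, β_post−β_prior) successes and failures.
Total across both batches: 27−11=16 heads, 61−20=41 tails.
Subtract the second batch: 16−6=10 heads and 41−24=17 tails.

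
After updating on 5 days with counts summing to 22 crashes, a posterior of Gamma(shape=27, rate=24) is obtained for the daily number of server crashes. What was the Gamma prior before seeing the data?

A Gamma(α, β) prior (rate parametrization) on a Poisson rate with n observations summing to S gives posterior Gamma(α+S, β+n).
So α = 27 − 22 = 5 and β = 24 − 5 = 19.

Gamma(shape=5, rate=19)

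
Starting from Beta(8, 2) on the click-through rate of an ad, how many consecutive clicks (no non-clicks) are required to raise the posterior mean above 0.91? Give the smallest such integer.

After k clicks and 0 non-clicks the posterior is Beta(8+k, 2), with mean (8+k)/(8+2+k).
Set (8+k)/(10+k) > 0.91 and solve: k > (0.91·10 − 8)/(1 − 0.91) = 12.222.
The smallest integer exceeding 12.222 is 13.

k = 13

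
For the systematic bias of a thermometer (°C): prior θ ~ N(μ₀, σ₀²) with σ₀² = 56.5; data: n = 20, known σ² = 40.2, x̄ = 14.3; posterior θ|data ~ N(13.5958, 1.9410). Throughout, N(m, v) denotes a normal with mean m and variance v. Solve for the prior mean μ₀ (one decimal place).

With known observation variance, the Normal–Normal posterior has precision τ_n = τ₀ + n/σ² and mean μ_n = (τ₀μ₀ + (n/σ²)x̄)/τ_n.
Here τ₀ = 1/56.5 = 0.017699 and τ_data = 20/40.2 = 0.497512, so τ_n = 0.515211.
Rearranging for μ₀: μ₀ = (μ_n·τ_n − τ_data·x̄)/τ₀ = (13.5958·0.515211 − 0.497512·14.3) / 0.017699 = -0.109716/0.017699 ≈ -6.2.

μ₀ = -6.2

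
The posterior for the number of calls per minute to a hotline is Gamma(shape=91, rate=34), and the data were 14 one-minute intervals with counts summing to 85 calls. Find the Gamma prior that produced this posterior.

A Gamma(α, β) prior (rate parametrization) on a Poisson rate with n observations summing to S gives posterior Gamma(α+S, β+n).
So α = 91 − 85 = 6 and β = 34 − 14 = 20.

Gamma(shape=6, rate=20)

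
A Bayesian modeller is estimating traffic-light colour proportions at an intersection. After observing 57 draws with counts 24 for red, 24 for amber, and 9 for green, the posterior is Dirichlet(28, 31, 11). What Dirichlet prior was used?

For a Dirichlet(α) prior with multinomial counts c, the posterior is Dirichlet(α + c) componentwise.
Subtract each count from the matching posterior parameter: 28−24=4, 31−24=7, 11−9=2.

Dirichlet(4, 7, 2)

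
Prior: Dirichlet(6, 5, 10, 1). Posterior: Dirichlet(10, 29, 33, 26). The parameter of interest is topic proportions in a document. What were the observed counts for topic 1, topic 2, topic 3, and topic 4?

For a Dirichlet(α) prior with multinomial counts c, the posterior is Dirichlet(α + c) componentwise.
Counts are posterior − prior componentwise: 10−6=4, 29−5=24, 33−10=23, 26−1=25.

counts (4, 24, 23, 25)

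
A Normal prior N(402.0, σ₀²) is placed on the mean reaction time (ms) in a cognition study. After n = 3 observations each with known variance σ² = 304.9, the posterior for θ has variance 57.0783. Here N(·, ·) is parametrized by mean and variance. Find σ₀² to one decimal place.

Posterior precision equals prior precision plus data precision: 1/σ_n² = 1/σ₀² + n/σ².
So 1/σ₀² = 1/57.0783 − 3/304.9 = 0.017520 − 0.009839 = 0.007681.
Hence σ₀² = 1/0.007681 ≈ 130.2.

σ₀² = 130.2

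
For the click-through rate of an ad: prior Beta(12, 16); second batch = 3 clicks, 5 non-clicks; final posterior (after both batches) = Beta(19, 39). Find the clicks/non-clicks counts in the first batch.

4 clicks and 18 non-clicks

Sequential conjugate updates are equivalent to a single update on the pooled data, so total successes = posterior α − prior α and total failures = posterior β − prior β.
Total across both batches: 19−12=7 clicks, 39−16=23 non-clicks.
Subtract the second batch: 7−3=4 clicks and 23−5=18 non-clicks.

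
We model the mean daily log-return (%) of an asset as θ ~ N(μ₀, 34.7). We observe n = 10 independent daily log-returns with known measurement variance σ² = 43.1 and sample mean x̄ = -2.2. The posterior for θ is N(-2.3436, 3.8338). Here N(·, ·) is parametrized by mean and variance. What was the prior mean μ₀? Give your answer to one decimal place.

μ₀ = -3.5

With known observation variance, the Normal–Normal posterior has precision τ_n = τ₀ + n/σ² and mean μ_n = (τ₀μ₀ + (n/σ²)x̄)/τ_n.
Here τ₀ = 1/34.7 = 0.028818 and τ_data = 10/43.1 = 0.232019, so τ_n = 0.260837.
Rearranging for μ₀: μ₀ = (μ_n·τ_n − τ_data·x̄)/τ₀ = (-2.3436·0.260837 − 0.232019·-2.2) / 0.028818 = -0.100856/0.028818 ≈ -3.5.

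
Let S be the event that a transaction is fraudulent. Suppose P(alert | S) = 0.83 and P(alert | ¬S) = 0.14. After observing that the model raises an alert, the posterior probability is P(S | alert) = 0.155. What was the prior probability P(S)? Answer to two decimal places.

P(S) = 0.03

In odds form, posterior odds = prior odds × likelihood ratio, so prior odds = posterior odds ÷ LR.
Posterior odds = 0.155/(1−0.155) = 0.1834. LR = 0.83/0.14 = 5.9286.
Prior odds = 0.1834/5.9286 = 0.0309, so P(S) = 0.0309/(1+0.0309) ≈ 0.03.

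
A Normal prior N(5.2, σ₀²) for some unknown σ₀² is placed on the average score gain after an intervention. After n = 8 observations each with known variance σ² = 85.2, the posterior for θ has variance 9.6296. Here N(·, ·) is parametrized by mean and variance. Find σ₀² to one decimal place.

σ₀² = 100.5

Posterior precision equals prior precision plus data precision: 1/σ_n² = 1/σ₀² + n/σ².
So 1/σ₀² = 1/9.6296 − 8/85.2 = 0.103846 − 0.093897 = 0.009949.
Hence σ₀² = 1/0.009949 ≈ 100.5.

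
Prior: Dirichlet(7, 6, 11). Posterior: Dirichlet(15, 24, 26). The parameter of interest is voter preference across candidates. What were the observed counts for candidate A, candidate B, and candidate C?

counts (8, 18, 15)

For a Dirichlet(α) prior with multinomial counts c, the posterior is Dirichlet(α + c) componentwise.
Counts are posterior − prior componentwise: 15−7=8, 24−6=18, 26−11=15.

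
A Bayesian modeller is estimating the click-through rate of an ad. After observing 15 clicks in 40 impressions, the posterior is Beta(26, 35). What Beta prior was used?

Beta(11, 10)

Beta is conjugate to the binomial likelihood: posterior = Beta(α+s, β+f).
Subtract the data counts: 26−15=11, 35−25=10.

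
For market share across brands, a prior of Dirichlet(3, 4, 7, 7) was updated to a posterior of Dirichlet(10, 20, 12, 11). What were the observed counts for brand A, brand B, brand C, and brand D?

counts (7, 16, 5, 4)

For a Dirichlet(α) prior with multinomial counts c, the posterior is Dirichlet(α + c) componentwise.
Counts are posterior − prior componentwise: 10−3=7, 20−4=16, 12−7=5, 11−7=4.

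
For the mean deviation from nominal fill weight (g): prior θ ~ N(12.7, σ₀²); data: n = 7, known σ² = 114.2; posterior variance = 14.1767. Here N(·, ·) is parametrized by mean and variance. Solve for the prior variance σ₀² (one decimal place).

σ₀² = 108.2

Posterior precision equals prior precision plus data precision: 1/σ_n² = 1/σ₀² + n/σ².
So 1/σ₀² = 1/14.1767 − 7/114.2 = 0.070538 − 0.061296 = 0.009242.
Hence σ₀² = 1/0.009242 ≈ 108.2.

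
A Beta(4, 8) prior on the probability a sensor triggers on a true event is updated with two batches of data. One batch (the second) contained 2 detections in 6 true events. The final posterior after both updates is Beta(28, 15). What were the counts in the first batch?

Because Beta–binomial updating is additive in the counts, the combined data contributed (α_post−α_prior, β_post−β_prior) successes and failures.
Total across both batches: 28−4=24 detections, 15−8=7 misses.
Subtract the second batch: 24−2=22 detections and 7−4=3 misses.

22 detections and 3 misses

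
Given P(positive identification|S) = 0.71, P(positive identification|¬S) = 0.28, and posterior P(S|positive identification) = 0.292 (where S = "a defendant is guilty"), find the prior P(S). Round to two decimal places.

In odds form, posterior odds = prior odds × likelihood ratio, so prior odds = posterior odds ÷ LR.
Posterior odds = 0.292/(1−0.292) = 0.4124. LR = 0.71/0.28 = 2.5357.
Prior odds = 0.4124/2.5357 = 0.1626, so P(S) = 0.1626/(1+0.1626) ≈ 0.14.

P(S) = 0.14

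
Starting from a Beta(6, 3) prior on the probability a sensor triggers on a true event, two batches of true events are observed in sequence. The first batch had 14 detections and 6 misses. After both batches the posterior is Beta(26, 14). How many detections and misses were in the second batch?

6 detections and 5 misses

Because Beta–binomial updating is additive in the counts, the combined data contributed (α_post−α_prior, β_post−β_prior) successes and failures.
Total across both batches: 26−6=20 detections, 14−3=11 misses.
Subtract the first batch: 20−14=6 detections and 11−6=5 misses.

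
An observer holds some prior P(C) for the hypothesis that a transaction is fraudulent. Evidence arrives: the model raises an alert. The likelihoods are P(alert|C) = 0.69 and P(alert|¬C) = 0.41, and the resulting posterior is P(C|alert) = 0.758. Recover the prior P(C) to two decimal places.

P(C) = 0.65

Bayes' rule in odds form gives O(C|E) = O(C)·[P(E|C)/P(E|¬C)], hence O(C) = O(C|E)/LR.
Posterior odds = 0.758/(1−0.758) = 3.1322. LR = 0.69/0.41 = 1.6829.
Prior odds = 3.1322/1.6829 = 1.8612, so P(C) = 1.8612/(1+1.8612) ≈ 0.65.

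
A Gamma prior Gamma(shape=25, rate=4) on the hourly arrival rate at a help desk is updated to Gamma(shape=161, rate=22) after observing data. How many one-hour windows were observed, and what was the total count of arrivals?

Gamma–Poisson conjugacy: posterior shape = α + Σxᵢ, posterior rate = β + n.
Matching: Σxᵢ = 161 − 25 = 136 and n = 22 − 4 = 18.

n = 18 one-hour windows with total 136 arrivals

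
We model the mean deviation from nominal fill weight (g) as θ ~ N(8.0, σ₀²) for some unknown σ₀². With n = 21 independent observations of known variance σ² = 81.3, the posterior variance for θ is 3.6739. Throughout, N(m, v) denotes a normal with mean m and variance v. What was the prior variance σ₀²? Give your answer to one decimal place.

σ₀² = 72.0

For the Normal–Normal model with known σ², precisions add: τ_n = τ₀ + n/σ².
So 1/σ₀² = 1/3.6739 − 21/81.3 = 0.272190 − 0.258303 = 0.013887.
Hence σ₀² = 1/0.013887 ≈ 72.0.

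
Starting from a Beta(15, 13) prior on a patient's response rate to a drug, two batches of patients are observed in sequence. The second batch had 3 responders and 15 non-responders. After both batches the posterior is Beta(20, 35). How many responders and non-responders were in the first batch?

2 responders and 7 non-responders

Sequential conjugate updates are equivalent to a single update on the pooled data, so total successes = posterior α − prior α and total failures = posterior β − prior β.
Total across both batches: 20−15=5 responders, 35−13=22 non-responders.
Subtract the second batch: 5−3=2 responders and 22−15=7 non-responders.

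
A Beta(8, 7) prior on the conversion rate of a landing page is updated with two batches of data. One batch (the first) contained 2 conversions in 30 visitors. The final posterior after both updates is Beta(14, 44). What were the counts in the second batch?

Sequential conjugate updates are equivalent to a single update on the pooled data, so total successes = posterior α − prior α and total failures = posterior β − prior β.
Total across both batches: 14−8=6 conversions, 44−7=37 bounces.
Subtract the first batch: 6−2=4 conversions and 37−28=9 bounces.

4 conversions and 9 bounces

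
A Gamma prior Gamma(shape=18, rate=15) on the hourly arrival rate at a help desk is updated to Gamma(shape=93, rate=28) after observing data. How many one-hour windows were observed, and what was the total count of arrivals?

n = 13 one-hour windows with total 75 arrivals

Gamma–Poisson conjugacy: posterior shape = α + Σxᵢ, posterior rate = β + n.
Matching: Σxᵢ = 93 − 18 = 75 and n = 28 − 15 = 13.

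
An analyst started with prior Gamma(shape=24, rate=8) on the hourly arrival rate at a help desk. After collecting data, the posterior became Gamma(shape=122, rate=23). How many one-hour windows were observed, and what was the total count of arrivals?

A Gamma(α, β) prior (rate parametrization) on a Poisson rate with n observations summing to S gives posterior Gamma(α+S, β+n).
Matching: Σxᵢ = 122 − 24 = 98 and n = 23 − 8 = 15.

n = 15 one-hour windows with total 98 arrivals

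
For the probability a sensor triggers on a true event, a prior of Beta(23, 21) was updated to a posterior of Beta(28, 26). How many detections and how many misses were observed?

Under Beta–binomial conjugacy the posterior parameters are (a+s, b+f).
So s = 28 − 23 = 5 and f = 26 − 21 = 5.

5 detections and 5 misses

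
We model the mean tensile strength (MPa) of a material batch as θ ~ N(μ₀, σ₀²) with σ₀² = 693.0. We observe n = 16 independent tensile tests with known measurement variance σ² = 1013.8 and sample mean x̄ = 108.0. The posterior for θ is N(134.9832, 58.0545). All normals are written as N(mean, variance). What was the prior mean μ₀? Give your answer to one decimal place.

The posterior mean is a precision-weighted average: μ_n = (τ₀μ₀ + τ_data·x̄)/(τ₀+τ_data), with τ₀=1/σ₀² and τ_data=n/σ².
Here τ₀ = 1/693.0 = 0.001443 and τ_data = 16/1013.8 = 0.015782, so τ_n = 0.017225.
Rearranging for μ₀: μ₀ = (μ_n·τ_n − τ_data·x̄)/τ₀ = (134.9832·0.017225 − 0.015782·108.0) / 0.001443 = 0.620630/0.001443 ≈ 430.1.

μ₀ = 430.1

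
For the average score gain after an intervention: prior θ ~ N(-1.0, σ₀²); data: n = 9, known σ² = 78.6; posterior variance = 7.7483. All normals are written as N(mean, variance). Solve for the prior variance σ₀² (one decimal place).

σ₀² = 68.7

Posterior precision equals prior precision plus data precision: 1/σ_n² = 1/σ₀² + n/σ².
So 1/σ₀² = 1/7.7483 − 9/78.6 = 0.129061 − 0.114504 = 0.014557.
Hence σ₀² = 1/0.014557 ≈ 68.7.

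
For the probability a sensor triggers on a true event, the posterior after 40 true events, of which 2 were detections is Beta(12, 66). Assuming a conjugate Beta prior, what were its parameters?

Under Beta–binomial conjugacy the posterior parameters are (α+s, β+f).
Subtract the data counts: 12−2=10, 66−38=28.

Beta(10, 28)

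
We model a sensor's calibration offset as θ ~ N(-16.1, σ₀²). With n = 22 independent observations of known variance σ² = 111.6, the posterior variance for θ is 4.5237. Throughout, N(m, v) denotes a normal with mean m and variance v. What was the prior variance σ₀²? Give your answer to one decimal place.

σ₀² = 41.8

Posterior precision equals prior precision plus data precision: 1/σ_n² = 1/σ₀² + n/σ².
So 1/σ₀² = 1/4.5237 − 22/111.6 = 0.221058 − 0.197133 = 0.023925.
Hence σ₀² = 1/0.023925 ≈ 41.8.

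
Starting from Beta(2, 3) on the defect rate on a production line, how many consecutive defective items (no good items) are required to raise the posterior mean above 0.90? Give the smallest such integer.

k = 26

After k defective items and 0 good items the posterior is Beta(2+k, 3), with mean (2+k)/(2+3+k).
Set (2+k)/(5+k) > 0.90 and solve: k > (0.90·5 − 2)/(1 − 0.90) = 25.000.
The smallest integer exceeding 25.000 is 26, and checking k=26: (28)/(31) = 0.9032 > 0.90.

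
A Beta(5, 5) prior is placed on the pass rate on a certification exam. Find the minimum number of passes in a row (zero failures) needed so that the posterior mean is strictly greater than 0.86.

After k passes and 0 failures the posterior is Beta(5+k, 5), with mean (5+k)/(5+5+k).
Set (5+k)/(10+k) > 0.86 and solve: k > (0.86·10 − 5)/(1 − 0.86) = 25.714.
The smallest integer exceeding 25.714 is 26, and checking k=26: (31)/(36) = 0.8611 > 0.86.

k = 26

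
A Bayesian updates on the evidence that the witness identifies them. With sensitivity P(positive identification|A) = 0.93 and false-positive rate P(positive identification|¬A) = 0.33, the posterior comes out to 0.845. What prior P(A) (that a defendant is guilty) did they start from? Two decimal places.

P(A) = 0.66

Bayes' rule in odds form gives O(A|E) = O(A)·[P(E|A)/P(E|¬A)], hence O(A) = O(A|E)/LR.
Posterior odds = 0.845/(1−0.845) = 5.4516. LR = 0.93/0.33 = 2.8182.
Prior odds = 5.4516/2.8182 = 1.9344, so P(A) = 1.9344/(1+1.9344) ≈ 0.66.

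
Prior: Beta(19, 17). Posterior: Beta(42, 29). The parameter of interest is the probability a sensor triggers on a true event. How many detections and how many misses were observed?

Beta is conjugate to the binomial likelihood: posterior = Beta(a+s, b+f).
Match parameters: s=42−19=23, f=29−17=12.

23 detections and 12 misses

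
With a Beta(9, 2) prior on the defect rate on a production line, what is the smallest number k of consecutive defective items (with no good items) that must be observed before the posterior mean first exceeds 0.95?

k = 30

After k defective items and 0 good items the posterior is Beta(9+k, 2), with mean (9+k)/(9+2+k).
Set (9+k)/(11+k) > 0.95 and solve: k > (0.95·11 − 9)/(1 − 0.95) = 29.000.
The smallest integer exceeding 29.000 is 30, and checking k=30: (39)/(41) = 0.9512 > 0.95.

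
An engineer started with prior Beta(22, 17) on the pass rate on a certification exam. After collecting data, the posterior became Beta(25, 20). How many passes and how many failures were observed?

3 passes and 3 failures

Under Beta–binomial conjugacy the posterior parameters are (α+s, β+f).
So s = 25 − 22 = 3 and f = 20 − 17 = 3.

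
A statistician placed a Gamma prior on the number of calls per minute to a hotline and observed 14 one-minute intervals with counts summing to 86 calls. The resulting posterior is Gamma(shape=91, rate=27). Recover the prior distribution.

Gamma–Poisson conjugacy: posterior shape = α + Σxᵢ, posterior rate = β + n.
So α = 91 − 86 = 5 and β = 27 − 14 = 13.

Gamma(shape=5, rate=13)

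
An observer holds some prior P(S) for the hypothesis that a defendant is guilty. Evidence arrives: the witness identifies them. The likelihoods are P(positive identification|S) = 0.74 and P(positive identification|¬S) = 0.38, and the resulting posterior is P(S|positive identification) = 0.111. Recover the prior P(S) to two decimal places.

In odds form, posterior odds = prior odds × likelihood ratio, so prior odds = posterior odds ÷ LR.
Posterior odds = 0.111/(1−0.111) = 0.1249. LR = 0.74/0.38 = 1.9474.
Prior odds = 0.1249/1.9474 = 0.0641, so P(S) = 0.0641/(1+0.0641) ≈ 0.06.

P(S) = 0.06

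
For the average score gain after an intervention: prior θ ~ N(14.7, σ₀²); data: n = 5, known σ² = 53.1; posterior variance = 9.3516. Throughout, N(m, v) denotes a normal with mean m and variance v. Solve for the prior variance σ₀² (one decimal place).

σ₀² = 78.3

Posterior precision equals prior precision plus data precision: 1/σ_n² = 1/σ₀² + n/σ².
So 1/σ₀² = 1/9.3516 − 5/53.1 = 0.106934 − 0.094162 = 0.012772.
Hence σ₀² = 1/0.012772 ≈ 78.3.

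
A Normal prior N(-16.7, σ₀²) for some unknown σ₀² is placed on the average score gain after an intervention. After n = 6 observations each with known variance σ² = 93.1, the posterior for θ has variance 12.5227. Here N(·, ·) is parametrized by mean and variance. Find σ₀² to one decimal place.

Posterior precision equals prior precision plus data precision: 1/σ_n² = 1/σ₀² + n/σ².
So 1/σ₀² = 1/12.5227 − 6/93.1 = 0.079855 − 0.064447 = 0.015408.
Hence σ₀² = 1/0.015408 ≈ 64.9.

σ₀² = 64.9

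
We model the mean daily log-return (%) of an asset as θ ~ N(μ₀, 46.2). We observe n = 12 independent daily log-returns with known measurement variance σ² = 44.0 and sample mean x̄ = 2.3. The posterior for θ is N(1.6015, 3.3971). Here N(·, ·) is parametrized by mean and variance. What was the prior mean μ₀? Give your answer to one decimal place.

μ₀ = -7.2

The posterior mean is a precision-weighted average: μ_n = (τ₀μ₀ + τ_data·x̄)/(τ₀+τ_data), with τ₀=1/σ₀² and τ_data=n/σ².
Here τ₀ = 1/46.2 = 0.021645 and τ_data = 12/44.0 = 0.272727, so τ_n = 0.294372.
Rearranging for μ₀: μ₀ = (μ_n·τ_n − τ_data·x̄)/τ₀ = (1.6015·0.294372 − 0.272727·2.3) / 0.021645 = -0.155835/0.021645 ≈ -7.2.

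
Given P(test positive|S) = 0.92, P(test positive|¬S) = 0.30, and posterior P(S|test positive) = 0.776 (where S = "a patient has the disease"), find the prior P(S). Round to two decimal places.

P(S) = 0.53

In odds form, posterior odds = prior odds × likelihood ratio, so prior odds = posterior odds ÷ LR.
Posterior odds = 0.776/(1−0.776) = 3.4643. LR = 0.92/0.30 = 3.0667.
Prior odds = 3.4643/3.0667 = 1.1297, so P(S) = 1.1297/(1+1.1297) ≈ 0.53.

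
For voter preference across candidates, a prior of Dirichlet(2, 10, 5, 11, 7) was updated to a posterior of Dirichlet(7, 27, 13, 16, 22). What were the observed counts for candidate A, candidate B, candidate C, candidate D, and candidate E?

For a Dirichlet(α) prior with multinomial counts c, the posterior is Dirichlet(α + c) componentwise.
Counts are posterior − prior componentwise: 7−2=5, 27−10=17, 13−5=8, 16−11=5, 22−7=15.

counts (5, 17, 8, 5, 15)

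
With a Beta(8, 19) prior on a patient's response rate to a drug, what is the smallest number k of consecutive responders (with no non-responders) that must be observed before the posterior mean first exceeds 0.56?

k = 17

After k responders and 0 non-responders the posterior is Beta(8+k, 19), with mean (8+k)/(8+19+k).
Set (8+k)/(27+k) > 0.56 and solve: k > (0.56·27 − 8)/(1 − 0.56) = 16.182.
The smallest integer exceeding 16.182 is 17.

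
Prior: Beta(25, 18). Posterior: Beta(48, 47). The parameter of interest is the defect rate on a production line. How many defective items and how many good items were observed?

Under Beta–binomial conjugacy the posterior parameters are (a+s, b+f).
Match parameters: s=48−25=23, f=47−18=29.

23 defective items and 29 good items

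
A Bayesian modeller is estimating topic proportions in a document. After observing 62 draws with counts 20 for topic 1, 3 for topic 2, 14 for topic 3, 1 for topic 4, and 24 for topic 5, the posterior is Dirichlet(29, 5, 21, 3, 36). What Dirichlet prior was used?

For a Dirichlet(α) prior with multinomial counts c, the posterior is Dirichlet(α + c) componentwise.
Subtract each count from the matching posterior parameter: 29−20=9, 5−3=2, 21−14=7, 3−1=2, 36−24=12.

Dirichlet(9, 2, 7, 2, 12)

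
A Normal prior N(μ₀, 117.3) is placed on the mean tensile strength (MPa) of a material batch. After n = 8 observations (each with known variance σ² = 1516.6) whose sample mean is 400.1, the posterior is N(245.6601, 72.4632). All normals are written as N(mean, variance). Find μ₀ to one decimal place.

μ₀ = 150.1

The posterior mean is a precision-weighted average: μ_n = (τ₀μ₀ + τ_data·x̄)/(τ₀+τ_data), with τ₀=1/σ₀² and τ_data=n/σ².
Here τ₀ = 1/117.3 = 0.008525 and τ_data = 8/1516.6 = 0.005275, so τ_n = 0.013800.
Rearranging for μ₀: μ₀ = (μ_n·τ_n − τ_data·x̄)/τ₀ = (245.6601·0.013800 − 0.005275·400.1) / 0.008525 = 1.279582/0.008525 ≈ 150.1.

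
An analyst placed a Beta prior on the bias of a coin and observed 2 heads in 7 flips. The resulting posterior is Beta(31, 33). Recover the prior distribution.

Beta(29, 28)

Under Beta–binomial conjugacy the posterior parameters are (a+s, b+f).
So a = 31 − 2 = 29 and b = 33 − 5 = 28.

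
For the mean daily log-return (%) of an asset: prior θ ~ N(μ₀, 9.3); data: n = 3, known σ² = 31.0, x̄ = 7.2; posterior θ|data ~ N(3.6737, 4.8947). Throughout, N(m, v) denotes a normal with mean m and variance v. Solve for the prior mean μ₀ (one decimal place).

μ₀ = 0.5

With known observation variance, the Normal–Normal posterior has precision τ_n = τ₀ + n/σ² and mean μ_n = (τ₀μ₀ + (n/σ²)x̄)/τ_n.
Here τ₀ = 1/9.3 = 0.107527 and τ_data = 3/31.0 = 0.096774, so τ_n = 0.204301.
Rearranging for μ₀: μ₀ = (μ_n·τ_n − τ_data·x̄)/τ₀ = (3.6737·0.204301 − 0.096774·7.2) / 0.107527 = 0.053768/0.107527 ≈ 0.5.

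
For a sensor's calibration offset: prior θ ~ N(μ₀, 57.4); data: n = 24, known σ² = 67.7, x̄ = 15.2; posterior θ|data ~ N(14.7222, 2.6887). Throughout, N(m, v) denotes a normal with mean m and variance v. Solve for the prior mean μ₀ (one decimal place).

μ₀ = 5.0

With known observation variance, the Normal–Normal posterior has precision τ_n = τ₀ + n/σ² and mean μ_n = (τ₀μ₀ + (n/σ²)x̄)/τ_n.
Here τ₀ = 1/57.4 = 0.017422 and τ_data = 24/67.7 = 0.354505, so τ_n = 0.371927.
Rearranging for μ₀: μ₀ = (μ_n·τ_n − τ_data·x̄)/τ₀ = (14.7222·0.371927 − 0.354505·15.2) / 0.017422 = 0.087108/0.017422 ≈ 5.0.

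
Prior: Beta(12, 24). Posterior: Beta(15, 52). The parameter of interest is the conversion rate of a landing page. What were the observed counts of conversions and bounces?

3 conversions and 28 bounces

A Beta(a, b) prior with s successes and f failures in binomial data gives a Beta(a+s, b+f) posterior.
So s = 15 − 12 = 3 and f = 52 − 24 = 28.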